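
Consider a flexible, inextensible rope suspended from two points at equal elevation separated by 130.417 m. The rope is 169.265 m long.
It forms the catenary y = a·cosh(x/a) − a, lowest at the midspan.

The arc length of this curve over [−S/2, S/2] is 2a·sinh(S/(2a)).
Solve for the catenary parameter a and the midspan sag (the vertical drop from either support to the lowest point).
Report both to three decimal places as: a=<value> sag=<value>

a=50.822 sag=47.898

seed: a₀ = √(S³/(24(L−S))) = √(130.417³/(24·38.848)) = 48.776581
iter 1: u=1.336881  f(a)=+3.623e+00  f'(a)=-1.896e+00  a ← 48.776581 − (+3.623e+00/-1.896e+00) = 50.687078
iter 2: u=1.286492  f(a)=+2.237e-01  f'(a)=-1.669e+00  a ← 50.687078 − (+2.237e-01/-1.669e+00) = 50.821154
iter 3: u=1.283098  f(a)=+9.775e-04  f'(a)=-1.654e+00  a ← 50.821154 − (+9.775e-04/-1.654e+00) = 50.821745
iter 4: u=1.283083  f(a)=+1.884e-08  f'(a)=-1.654e+00  a ← 50.821745 − (+1.884e-08/-1.654e+00) = 50.821745
iter 5: u=1.283083  f(a)=+2.842e-14  f'(a)=-1.654e+00  a ← 50.821745 − (+2.842e-14/-1.654e+00) = 50.821745
converged: |Δa| < 1e-12 after 5 iterations
sag = a·(cosh(S/(2a)) − 1) = 50.821745·(cosh(1.283083) − 1) = 47.897604
T_max/T_min = cosh(S/(2a)) = 1.942463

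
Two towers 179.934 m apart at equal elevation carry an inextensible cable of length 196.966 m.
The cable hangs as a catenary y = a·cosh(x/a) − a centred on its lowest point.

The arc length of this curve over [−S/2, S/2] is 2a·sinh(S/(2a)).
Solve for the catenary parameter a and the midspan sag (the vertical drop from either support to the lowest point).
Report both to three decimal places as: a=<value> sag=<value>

a=121.039 sag=35.004

seed: a₀ = √(S³/(24(L−S))) = √(179.934³/(24·17.032)) = 119.379954
iter 1: u=0.753619  f(a)=+4.903e-01  f'(a)=-3.019e-01  a ← 119.379954 − (+4.903e-01/-3.019e-01) = 121.003953
iter 2: u=0.743505  f(a)=+1.018e-02  f'(a)=-2.895e-01  a ← 121.003953 − (+1.018e-02/-2.895e-01) = 121.039134
iter 3: u=0.743289  f(a)=+4.600e-06  f'(a)=-2.892e-01  a ← 121.039134 − (+4.600e-06/-2.892e-01) = 121.039150
iter 4: u=0.743288  f(a)=+9.663e-13  f'(a)=-2.892e-01  a ← 121.039150 − (+9.663e-13/-2.892e-01) = 121.039150
converged: |Δa| < 1e-12 after 4 iterations
sag = a·(cosh(S/(2a)) − 1) = 121.039150·(cosh(0.743288) − 1) = 35.003720
T_max/T_min = cosh(S/(2a)) = 1.289193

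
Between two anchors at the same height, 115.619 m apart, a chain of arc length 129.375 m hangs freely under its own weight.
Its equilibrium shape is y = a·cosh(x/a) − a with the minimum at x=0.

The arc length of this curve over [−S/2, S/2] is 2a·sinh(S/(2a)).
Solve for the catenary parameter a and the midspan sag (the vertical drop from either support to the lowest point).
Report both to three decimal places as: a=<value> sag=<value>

a=69.610 sag=25.416

seed: a₀ = √(S³/(24(L−S))) = √(115.619³/(24·13.756)) = 68.421424
iter 1: u=0.844903  f(a)=+4.994e-01  f'(a)=-4.315e-01  a ← 68.421424 − (+4.994e-01/-4.315e-01) = 69.578722
iter 2: u=0.830850  f(a)=+1.295e-02  f'(a)=-4.094e-01  a ← 69.578722 − (+1.295e-02/-4.094e-01) = 69.610360
iter 3: u=0.830473  f(a)=+9.228e-06  f'(a)=-4.088e-01  a ← 69.610360 − (+9.228e-06/-4.088e-01) = 69.610383
iter 4: u=0.830472  f(a)=+4.690e-12  f'(a)=-4.088e-01  a ← 69.610383 − (+4.690e-12/-4.088e-01) = 69.610383
converged: |Δa| < 1e-12 after 4 iterations
sag = a·(cosh(S/(2a)) − 1) = 69.610383·(cosh(0.830472) − 1) = 25.416340
T_max/T_min = cosh(S/(2a)) = 1.365123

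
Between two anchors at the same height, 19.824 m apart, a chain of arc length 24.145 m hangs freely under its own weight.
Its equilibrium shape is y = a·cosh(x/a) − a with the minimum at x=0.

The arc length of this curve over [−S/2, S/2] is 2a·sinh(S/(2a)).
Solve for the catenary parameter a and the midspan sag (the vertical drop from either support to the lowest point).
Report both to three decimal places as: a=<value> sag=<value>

a=8.938 sag=6.083

seed: a₀ = √(S³/(24(L−S))) = √(19.824³/(24·4.321)) = 8.667407
iter 1: u=1.143595  f(a)=+2.915e-01  f'(a)=-1.134e+00  a ← 8.667407 − (+2.915e-01/-1.134e+00) = 8.924539
iter 2: u=1.110646  f(a)=+1.348e-02  f'(a)=-1.031e+00  a ← 8.924539 − (+1.348e-02/-1.031e+00) = 8.937608
iter 3: u=1.109022  f(a)=+3.188e-05  f'(a)=-1.026e+00  a ← 8.937608 − (+3.188e-05/-1.026e+00) = 8.937639
iter 4: u=1.109018  f(a)=+1.794e-10  f'(a)=-1.026e+00  a ← 8.937639 − (+1.794e-10/-1.026e+00) = 8.937639
iter 5: u=1.109018  f(a)=-3.553e-15  f'(a)=-1.026e+00  a ← 8.937639 − (-3.553e-15/-1.026e+00) = 8.937639
converged: |Δa| < 1e-12 after 5 iterations
sag = a·(cosh(S/(2a)) − 1) = 8.937639·(cosh(1.109018) − 1) = 6.083235
T_max/T_min = cosh(S/(2a)) = 1.680631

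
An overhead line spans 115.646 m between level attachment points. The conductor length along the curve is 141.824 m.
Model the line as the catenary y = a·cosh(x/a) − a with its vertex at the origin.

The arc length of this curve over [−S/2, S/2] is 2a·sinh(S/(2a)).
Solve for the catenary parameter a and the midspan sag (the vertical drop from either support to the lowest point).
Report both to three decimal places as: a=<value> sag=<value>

a=51.220 sag=36.256

seed: a₀ = √(S³/(24(L−S))) = √(115.646³/(24·26.178)) = 49.616037
iter 1: u=1.165409  f(a)=+1.836e+00  f'(a)=-1.206e+00  a ← 49.616037 − (+1.836e+00/-1.206e+00) = 51.139094
iter 2: u=1.130701  f(a)=+8.795e-02  f'(a)=-1.093e+00  a ← 51.139094 − (+8.795e-02/-1.093e+00) = 51.219579
iter 3: u=1.128924  f(a)=+2.242e-04  f'(a)=-1.087e+00  a ← 51.219579 − (+2.242e-04/-1.087e+00) = 51.219786
iter 4: u=1.128919  f(a)=+1.465e-09  f'(a)=-1.087e+00  a ← 51.219786 − (+1.465e-09/-1.087e+00) = 51.219786
iter 5: u=1.128919  f(a)=+2.842e-14  f'(a)=-1.087e+00  a ← 51.219786 − (+2.842e-14/-1.087e+00) = 51.219786
converged: |Δa| < 1e-12 after 5 iterations
sag = a·(cosh(S/(2a)) − 1) = 51.219786·(cosh(1.128919) − 1) = 36.255801
T_max/T_min = cosh(S/(2a)) = 1.707848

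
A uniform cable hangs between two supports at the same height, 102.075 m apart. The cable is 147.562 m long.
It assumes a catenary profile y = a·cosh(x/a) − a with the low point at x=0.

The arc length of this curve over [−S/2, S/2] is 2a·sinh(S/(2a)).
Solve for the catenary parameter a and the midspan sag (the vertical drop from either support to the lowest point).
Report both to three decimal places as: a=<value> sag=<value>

a=33.116 sag=47.756

seed: a₀ = √(S³/(24(L−S))) = √(102.075³/(24·45.487)) = 31.212591
iter 1: u=1.635157  f(a)=+6.483e+00  f'(a)=-3.772e+00  a ← 31.212591 − (+6.483e+00/-3.772e+00) = 32.931193
iter 2: u=1.549822  f(a)=+5.740e-01  f'(a)=-3.131e+00  a ← 32.931193 − (+5.740e-01/-3.131e+00) = 33.114490
iter 3: u=1.541244  f(a)=+5.464e-03  f'(a)=-3.072e+00  a ← 33.114490 − (+5.464e-03/-3.072e+00) = 33.116269
iter 4: u=1.541161  f(a)=+5.056e-07  f'(a)=-3.071e+00  a ← 33.116269 − (+5.056e-07/-3.071e+00) = 33.116269
iter 5: u=1.541161  f(a)=+5.684e-14  f'(a)=-3.071e+00  a ← 33.116269 − (+5.684e-14/-3.071e+00) = 33.116269
converged: |Δa| < 1e-12 after 5 iterations
sag = a·(cosh(S/(2a)) − 1) = 33.116269·(cosh(1.541161) − 1) = 47.755996
T_max/T_min = cosh(S/(2a)) = 2.442071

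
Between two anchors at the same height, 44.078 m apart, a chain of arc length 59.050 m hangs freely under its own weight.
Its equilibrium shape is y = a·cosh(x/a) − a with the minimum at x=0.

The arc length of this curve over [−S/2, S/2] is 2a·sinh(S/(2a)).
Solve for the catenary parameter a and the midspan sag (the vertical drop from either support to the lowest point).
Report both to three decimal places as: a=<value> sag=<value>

a=16.170 sag=17.493

seed: a₀ = √(S³/(24(L−S))) = √(44.078³/(24·14.972)) = 15.437867
iter 1: u=1.427594  f(a)=+1.602e+00  f'(a)=-2.365e+00  a ← 15.437867 − (+1.602e+00/-2.365e+00) = 16.115221
iter 2: u=1.367589  f(a)=+1.115e-01  f'(a)=-2.046e+00  a ← 16.115221 − (+1.115e-01/-2.046e+00) = 16.169692
iter 3: u=1.362982  f(a)=+6.288e-04  f'(a)=-2.023e+00  a ← 16.169692 − (+6.288e-04/-2.023e+00) = 16.170002
iter 4: u=1.362956  f(a)=+2.027e-08  f'(a)=-2.023e+00  a ← 16.170002 − (+2.027e-08/-2.023e+00) = 16.170002
iter 5: u=1.362956  f(a)=+0.000e+00  f'(a)=-2.023e+00  a ← 16.170002 − (+0.000e+00/-2.023e+00) = 16.170002
converged: |Δa| < 1e-12 after 5 iterations
sag = a·(cosh(S/(2a)) − 1) = 16.170002·(cosh(1.362956) − 1) = 17.492954
T_max/T_min = cosh(S/(2a)) = 2.081815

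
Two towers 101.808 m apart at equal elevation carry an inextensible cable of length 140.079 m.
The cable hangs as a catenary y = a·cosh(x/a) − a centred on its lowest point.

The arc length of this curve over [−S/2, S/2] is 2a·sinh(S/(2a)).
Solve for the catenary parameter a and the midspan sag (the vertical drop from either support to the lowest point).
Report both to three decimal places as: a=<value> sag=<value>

a=35.661 sag=42.934

seed: a₀ = √(S³/(24(L−S))) = √(101.808³/(24·38.271)) = 33.894742
iter 1: u=1.501826  f(a)=+4.555e+00  f'(a)=-2.810e+00  a ← 33.894742 − (+4.555e+00/-2.810e+00) = 35.515594
iter 2: u=1.433286  f(a)=+3.471e-01  f'(a)=-2.397e+00  a ← 35.515594 − (+3.471e-01/-2.397e+00) = 35.660415
iter 3: u=1.427465  f(a)=+2.383e-03  f'(a)=-2.364e+00  a ← 35.660415 − (+2.383e-03/-2.364e+00) = 35.661423
iter 4: u=1.427425  f(a)=+1.141e-07  f'(a)=-2.364e+00  a ← 35.661423 − (+1.141e-07/-2.364e+00) = 35.661423
iter 5: u=1.427425  f(a)=-2.842e-14  f'(a)=-2.364e+00  a ← 35.661423 − (-2.842e-14/-2.364e+00) = 35.661423
converged: |Δa| < 1e-12 after 5 iterations
sag = a·(cosh(S/(2a)) − 1) = 35.661423·(cosh(1.427425) − 1) = 42.934179
T_max/T_min = cosh(S/(2a)) = 2.203939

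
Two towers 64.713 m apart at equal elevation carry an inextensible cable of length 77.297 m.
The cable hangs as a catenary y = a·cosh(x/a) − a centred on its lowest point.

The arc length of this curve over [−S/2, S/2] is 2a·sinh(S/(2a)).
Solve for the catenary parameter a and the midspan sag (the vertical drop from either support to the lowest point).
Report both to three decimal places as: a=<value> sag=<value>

a=30.792 sag=18.623

seed: a₀ = √(S³/(24(L−S))) = √(64.713³/(24·12.584)) = 29.955207
iter 1: u=1.080163  f(a)=+7.548e-01  f'(a)=-9.424e-01  a ← 29.955207 − (+7.548e-01/-9.424e-01) = 30.756199
iter 2: u=1.052032  f(a)=+3.134e-02  f'(a)=-8.656e-01  a ← 30.756199 − (+3.134e-02/-8.656e-01) = 30.792400
iter 3: u=1.050795  f(a)=+5.918e-05  f'(a)=-8.624e-01  a ← 30.792400 − (+5.918e-05/-8.624e-01) = 30.792469
iter 4: u=1.050793  f(a)=+2.120e-10  f'(a)=-8.623e-01  a ← 30.792469 − (+2.120e-10/-8.623e-01) = 30.792469
iter 5: u=1.050793  f(a)=+0.000e+00  f'(a)=-8.623e-01  a ← 30.792469 − (+0.000e+00/-8.623e-01) = 30.792469
converged: |Δa| < 1e-12 after 5 iterations
sag = a·(cosh(S/(2a)) − 1) = 30.792469·(cosh(1.050793) − 1) = 18.622941
T_max/T_min = cosh(S/(2a)) = 1.604789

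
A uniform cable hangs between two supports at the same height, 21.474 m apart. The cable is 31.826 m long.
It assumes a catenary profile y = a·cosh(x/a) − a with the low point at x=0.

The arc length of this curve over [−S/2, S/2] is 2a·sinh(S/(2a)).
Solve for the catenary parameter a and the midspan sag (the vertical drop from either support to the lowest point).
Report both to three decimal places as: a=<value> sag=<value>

seed: a₀ = √(S³/(24(L−S))) = √(21.474³/(24·10.352)) = 6.313231
iter 1: u=1.700714  f(a)=+1.604e+00  f'(a)=-4.331e+00  a ← 6.313231 − (+1.604e+00/-4.331e+00) = 6.683657
iter 2: u=1.606456  f(a)=+1.521e-01  f'(a)=-3.546e+00  a ← 6.683657 − (+1.521e-01/-3.546e+00) = 6.726537
iter 3: u=1.596215  f(a)=+1.681e-03  f'(a)=-3.468e+00  a ← 6.726537 − (+1.681e-03/-3.468e+00) = 6.727021
iter 4: u=1.596100  f(a)=+2.106e-07  f'(a)=-3.467e+00  a ← 6.727021 − (+2.106e-07/-3.467e+00) = 6.727021
iter 5: u=1.596100  f(a)=+0.000e+00  f'(a)=-3.467e+00  a ← 6.727021 − (+0.000e+00/-3.467e+00) = 6.727021
converged: |Δa| < 1e-12 after 5 iterations
sag = a·(cosh(S/(2a)) − 1) = 6.727021·(cosh(1.596100) − 1) = 10.549448
T_max/T_min = cosh(S/(2a)) = 2.568220

a=6.727 sag=10.549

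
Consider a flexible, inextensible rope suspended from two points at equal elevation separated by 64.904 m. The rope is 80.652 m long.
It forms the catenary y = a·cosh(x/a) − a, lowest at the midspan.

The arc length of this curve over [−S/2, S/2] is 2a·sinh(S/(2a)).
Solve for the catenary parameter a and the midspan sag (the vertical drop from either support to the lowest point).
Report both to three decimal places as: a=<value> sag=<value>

seed: a₀ = √(S³/(24(L−S))) = √(64.904³/(24·15.748)) = 26.896073
iter 1: u=1.206570  f(a)=+1.187e+00  f'(a)=-1.351e+00  a ← 26.896073 − (+1.187e+00/-1.351e+00) = 27.774825
iter 2: u=1.168396  f(a)=+6.065e-02  f'(a)=-1.216e+00  a ← 27.774825 − (+6.065e-02/-1.216e+00) = 27.824709
iter 3: u=1.166301  f(a)=+1.772e-04  f'(a)=-1.209e+00  a ← 27.824709 − (+1.772e-04/-1.209e+00) = 27.824856
iter 4: u=1.166295  f(a)=+1.524e-09  f'(a)=-1.209e+00  a ← 27.824856 − (+1.524e-09/-1.209e+00) = 27.824856
iter 5: u=1.166295  f(a)=+0.000e+00  f'(a)=-1.209e+00  a ← 27.824856 − (+0.000e+00/-1.209e+00) = 27.824856
converged: |Δa| < 1e-12 after 5 iterations
sag = a·(cosh(S/(2a)) − 1) = 27.824856·(cosh(1.166295) − 1) = 21.169112
T_max/T_min = cosh(S/(2a)) = 1.760799

a=27.825 sag=21.169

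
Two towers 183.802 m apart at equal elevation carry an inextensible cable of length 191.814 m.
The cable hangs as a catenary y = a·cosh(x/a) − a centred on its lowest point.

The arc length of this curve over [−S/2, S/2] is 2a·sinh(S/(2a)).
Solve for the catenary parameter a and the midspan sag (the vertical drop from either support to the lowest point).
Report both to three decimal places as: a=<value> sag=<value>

a=180.864 sag=23.855

seed: a₀ = √(S³/(24(L−S))) = √(183.802³/(24·8.012)) = 179.700489
iter 1: u=0.511412  f(a)=+1.054e-01  f'(a)=-9.152e-02  a ← 179.700489 − (+1.054e-01/-9.152e-02) = 180.852404
iter 2: u=0.508155  f(a)=+1.022e-03  f'(a)=-8.976e-02  a ← 180.852404 − (+1.022e-03/-8.976e-02) = 180.863794
iter 3: u=0.508123  f(a)=+9.822e-08  f'(a)=-8.974e-02  a ← 180.863794 − (+9.822e-08/-8.974e-02) = 180.863795
iter 4: u=0.508123  f(a)=+2.842e-14  f'(a)=-8.974e-02  a ← 180.863795 − (+2.842e-14/-8.974e-02) = 180.863795
converged: |Δa| < 1e-12 after 4 iterations
sag = a·(cosh(S/(2a)) − 1) = 180.863795·(cosh(0.508123) − 1) = 23.855195
T_max/T_min = cosh(S/(2a)) = 1.131896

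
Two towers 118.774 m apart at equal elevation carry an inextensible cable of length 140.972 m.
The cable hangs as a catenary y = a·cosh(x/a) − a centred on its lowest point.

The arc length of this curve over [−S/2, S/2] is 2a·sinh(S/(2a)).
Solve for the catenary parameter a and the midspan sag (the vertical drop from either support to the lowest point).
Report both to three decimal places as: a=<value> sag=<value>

seed: a₀ = √(S³/(24(L−S))) = √(118.774³/(24·22.198)) = 56.081488
iter 1: u=1.058941  f(a)=+1.278e+00  f'(a)=-8.840e-01  a ← 56.081488 − (+1.278e+00/-8.840e-01) = 57.527525
iter 2: u=1.032323  f(a)=+5.111e-02  f'(a)=-8.146e-01  a ← 57.527525 − (+5.111e-02/-8.146e-01) = 57.590268
iter 3: u=1.031199  f(a)=+8.925e-05  f'(a)=-8.118e-01  a ← 57.590268 − (+8.925e-05/-8.118e-01) = 57.590378
iter 4: u=1.031197  f(a)=+2.731e-10  f'(a)=-8.118e-01  a ← 57.590378 − (+2.731e-10/-8.118e-01) = 57.590378
iter 5: u=1.031197  f(a)=+5.684e-14  f'(a)=-8.118e-01  a ← 57.590378 − (+5.684e-14/-8.118e-01) = 57.590378
converged: |Δa| < 1e-12 after 5 iterations
sag = a·(cosh(S/(2a)) − 1) = 57.590378·(cosh(1.031197) − 1) = 33.431201
T_max/T_min = cosh(S/(2a)) = 1.580500

a=57.590 sag=33.431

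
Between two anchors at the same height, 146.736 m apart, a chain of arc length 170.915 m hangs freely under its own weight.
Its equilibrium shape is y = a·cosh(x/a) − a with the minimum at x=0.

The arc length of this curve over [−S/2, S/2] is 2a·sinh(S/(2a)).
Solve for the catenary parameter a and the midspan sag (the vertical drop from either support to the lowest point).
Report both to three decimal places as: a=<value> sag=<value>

seed: a₀ = √(S³/(24(L−S))) = √(146.736³/(24·24.179)) = 73.787063
iter 1: u=0.994321  f(a)=+1.224e+00  f'(a)=-7.225e-01  a ← 73.787063 − (+1.224e+00/-7.225e-01) = 75.480886
iter 2: u=0.972008  f(a)=+4.341e-02  f'(a)=-6.721e-01  a ← 75.480886 − (+4.341e-02/-6.721e-01) = 75.545474
iter 3: u=0.971177  f(a)=+5.906e-05  f'(a)=-6.702e-01  a ← 75.545474 − (+5.906e-05/-6.702e-01) = 75.545562
iter 4: u=0.971176  f(a)=+1.097e-10  f'(a)=-6.702e-01  a ← 75.545562 − (+1.097e-10/-6.702e-01) = 75.545562
iter 5: u=0.971176  f(a)=+2.842e-14  f'(a)=-6.702e-01  a ← 75.545562 − (+2.842e-14/-6.702e-01) = 75.545562
converged: |Δa| < 1e-12 after 5 iterations
sag = a·(cosh(S/(2a)) − 1) = 75.545562·(cosh(0.971176) − 1) = 38.516334
T_max/T_min = cosh(S/(2a)) = 1.509842

a=75.546 sag=38.516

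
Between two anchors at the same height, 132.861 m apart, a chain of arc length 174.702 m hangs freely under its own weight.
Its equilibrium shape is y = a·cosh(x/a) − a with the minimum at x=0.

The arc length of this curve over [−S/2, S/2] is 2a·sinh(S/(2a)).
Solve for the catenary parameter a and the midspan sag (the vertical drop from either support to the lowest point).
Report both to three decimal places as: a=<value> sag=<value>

seed: a₀ = √(S³/(24(L−S))) = √(132.861³/(24·41.841)) = 48.326977
iter 1: u=1.374605  f(a)=+4.136e+00  f'(a)=-2.082e+00  a ← 48.326977 − (+4.136e+00/-2.082e+00) = 50.313682
iter 2: u=1.320327  f(a)=+2.687e-01  f'(a)=-1.819e+00  a ← 50.313682 − (+2.687e-01/-1.819e+00) = 50.461385
iter 3: u=1.316462  f(a)=+1.309e-03  f'(a)=-1.801e+00  a ← 50.461385 − (+1.309e-03/-1.801e+00) = 50.462112
iter 4: u=1.316443  f(a)=+3.137e-08  f'(a)=-1.801e+00  a ← 50.462112 − (+3.137e-08/-1.801e+00) = 50.462112
iter 5: u=1.316443  f(a)=-5.684e-14  f'(a)=-1.801e+00  a ← 50.462112 − (-5.684e-14/-1.801e+00) = 50.462112
converged: |Δa| < 1e-12 after 5 iterations
sag = a·(cosh(S/(2a)) − 1) = 50.462112·(cosh(1.316443) − 1) = 50.417133
T_max/T_min = cosh(S/(2a)) = 1.999109

a=50.462 sag=50.417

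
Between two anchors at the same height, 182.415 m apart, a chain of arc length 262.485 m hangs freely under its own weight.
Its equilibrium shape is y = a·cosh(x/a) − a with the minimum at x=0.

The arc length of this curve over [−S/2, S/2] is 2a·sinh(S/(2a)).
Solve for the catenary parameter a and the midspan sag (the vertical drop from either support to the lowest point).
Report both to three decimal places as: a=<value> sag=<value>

a=59.582 sag=84.552

seed: a₀ = √(S³/(24(L−S))) = √(182.415³/(24·80.070)) = 56.201808
iter 1: u=1.622857  f(a)=+1.123e+01  f'(a)=-3.674e+00  a ← 56.201808 − (+1.123e+01/-3.674e+00) = 59.258425
iter 2: u=1.539148  f(a)=+9.812e-01  f'(a)=-3.058e+00  a ← 59.258425 − (+9.812e-01/-3.058e+00) = 59.579339
iter 3: u=1.530858  f(a)=+9.076e-03  f'(a)=-3.001e+00  a ← 59.579339 − (+9.076e-03/-3.001e+00) = 59.582363
iter 4: u=1.530780  f(a)=+7.923e-07  f'(a)=-3.001e+00  a ← 59.582363 − (+7.923e-07/-3.001e+00) = 59.582363
iter 5: u=1.530780  f(a)=+0.000e+00  f'(a)=-3.001e+00  a ← 59.582363 − (+0.000e+00/-3.001e+00) = 59.582363
converged: |Δa| < 1e-12 after 5 iterations
sag = a·(cosh(S/(2a)) − 1) = 59.582363·(cosh(1.530780) − 1) = 84.551782
T_max/T_min = cosh(S/(2a)) = 2.419074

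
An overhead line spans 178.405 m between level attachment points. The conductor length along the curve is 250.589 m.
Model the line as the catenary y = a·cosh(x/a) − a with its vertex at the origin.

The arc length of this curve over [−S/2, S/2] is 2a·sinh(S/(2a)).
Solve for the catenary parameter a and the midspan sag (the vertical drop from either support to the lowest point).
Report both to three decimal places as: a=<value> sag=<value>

seed: a₀ = √(S³/(24(L−S))) = √(178.405³/(24·72.184)) = 57.251180
iter 1: u=1.558090  f(a)=+9.286e+00  f'(a)=-3.189e+00  a ← 57.251180 − (+9.286e+00/-3.189e+00) = 60.162662
iter 2: u=1.482689  f(a)=+7.554e-01  f'(a)=-2.690e+00  a ← 60.162662 − (+7.554e-01/-2.690e+00) = 60.443485
iter 3: u=1.475800  f(a)=+5.976e-03  f'(a)=-2.647e+00  a ← 60.443485 − (+5.976e-03/-2.647e+00) = 60.445743
iter 4: u=1.475745  f(a)=+3.806e-07  f'(a)=-2.647e+00  a ← 60.445743 − (+3.806e-07/-2.647e+00) = 60.445743
iter 5: u=1.475745  f(a)=-2.842e-14  f'(a)=-2.647e+00  a ← 60.445743 − (-2.842e-14/-2.647e+00) = 60.445743
converged: |Δa| < 1e-12 after 5 iterations
sag = a·(cosh(S/(2a)) − 1) = 60.445743·(cosh(1.475745) − 1) = 78.667159
T_max/T_min = cosh(S/(2a)) = 2.301451

a=60.446 sag=78.667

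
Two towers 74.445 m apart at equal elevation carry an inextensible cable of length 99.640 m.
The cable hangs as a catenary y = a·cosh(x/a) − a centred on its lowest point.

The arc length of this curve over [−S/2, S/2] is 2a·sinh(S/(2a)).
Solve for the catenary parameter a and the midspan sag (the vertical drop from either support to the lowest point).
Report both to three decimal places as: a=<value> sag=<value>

seed: a₀ = √(S³/(24(L−S))) = √(74.445³/(24·25.195)) = 26.121042
iter 1: u=1.425001  f(a)=+2.685e+00  f'(a)=-2.350e+00  a ← 26.121042 − (+2.685e+00/-2.350e+00) = 27.263571
iter 2: u=1.365283  f(a)=+1.862e-01  f'(a)=-2.035e+00  a ← 27.263571 − (+1.862e-01/-2.035e+00) = 27.355102
iter 3: u=1.360715  f(a)=+1.043e-03  f'(a)=-2.012e+00  a ← 27.355102 − (+1.043e-03/-2.012e+00) = 27.355621
iter 4: u=1.360689  f(a)=+3.315e-08  f'(a)=-2.012e+00  a ← 27.355621 − (+3.315e-08/-2.012e+00) = 27.355621
iter 5: u=1.360689  f(a)=+0.000e+00  f'(a)=-2.012e+00  a ← 27.355621 − (+0.000e+00/-2.012e+00) = 27.355621
converged: |Δa| < 1e-12 after 5 iterations
sag = a·(cosh(S/(2a)) − 1) = 27.355621·(cosh(1.360689) − 1) = 29.480656
T_max/T_min = cosh(S/(2a)) = 2.077682

a=27.356 sag=29.481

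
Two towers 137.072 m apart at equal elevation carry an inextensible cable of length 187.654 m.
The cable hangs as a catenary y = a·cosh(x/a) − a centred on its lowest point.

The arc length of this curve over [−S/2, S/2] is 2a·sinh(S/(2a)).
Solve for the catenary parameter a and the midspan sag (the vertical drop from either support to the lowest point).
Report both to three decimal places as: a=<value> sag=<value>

a=48.419 sag=57.164

seed: a₀ = √(S³/(24(L−S))) = √(137.072³/(24·50.582)) = 46.059530
iter 1: u=1.487987  f(a)=+5.904e+00  f'(a)=-2.723e+00  a ← 46.059530 − (+5.904e+00/-2.723e+00) = 48.227986
iter 2: u=1.421084  f(a)=+4.426e-01  f'(a)=-2.329e+00  a ← 48.227986 − (+4.426e-01/-2.329e+00) = 48.418043
iter 3: u=1.415505  f(a)=+2.932e-03  f'(a)=-2.298e+00  a ← 48.418043 − (+2.932e-03/-2.298e+00) = 48.419319
iter 4: u=1.415468  f(a)=+1.306e-07  f'(a)=-2.298e+00  a ← 48.419319 − (+1.306e-07/-2.298e+00) = 48.419319
iter 5: u=1.415468  f(a)=+5.684e-14  f'(a)=-2.298e+00  a ← 48.419319 − (+5.684e-14/-2.298e+00) = 48.419319
converged: |Δa| < 1e-12 after 5 iterations
sag = a·(cosh(S/(2a)) − 1) = 48.419319·(cosh(1.415468) − 1) = 57.164470
T_max/T_min = cosh(S/(2a)) = 2.180613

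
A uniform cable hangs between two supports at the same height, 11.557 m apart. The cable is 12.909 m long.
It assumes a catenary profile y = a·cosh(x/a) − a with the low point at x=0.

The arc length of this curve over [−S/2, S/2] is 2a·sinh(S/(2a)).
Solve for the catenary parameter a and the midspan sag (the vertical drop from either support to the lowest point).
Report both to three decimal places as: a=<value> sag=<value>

seed: a₀ = √(S³/(24(L−S))) = √(11.557³/(24·1.352)) = 6.897214
iter 1: u=0.837802  f(a)=+4.825e-02  f'(a)=-4.203e-01  a ← 6.897214 − (+4.825e-02/-4.203e-01) = 7.012024
iter 2: u=0.824084  f(a)=+1.231e-03  f'(a)=-3.991e-01  a ← 7.012024 − (+1.231e-03/-3.991e-01) = 7.015109
iter 3: u=0.823722  f(a)=+8.481e-07  f'(a)=-3.985e-01  a ← 7.015109 − (+8.481e-07/-3.985e-01) = 7.015111
iter 4: u=0.823722  f(a)=+4.032e-13  f'(a)=-3.985e-01  a ← 7.015111 − (+4.032e-13/-3.985e-01) = 7.015111
converged: |Δa| < 1e-12 after 4 iterations
sag = a·(cosh(S/(2a)) − 1) = 7.015111·(cosh(0.823722) − 1) = 2.517588
T_max/T_min = cosh(S/(2a)) = 1.358881

a=7.015 sag=2.518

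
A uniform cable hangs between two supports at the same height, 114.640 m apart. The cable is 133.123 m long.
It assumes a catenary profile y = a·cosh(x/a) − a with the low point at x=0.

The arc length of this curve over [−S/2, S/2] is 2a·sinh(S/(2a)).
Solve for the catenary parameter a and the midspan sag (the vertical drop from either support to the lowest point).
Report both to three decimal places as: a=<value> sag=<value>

seed: a₀ = √(S³/(24(L−S))) = √(114.640³/(24·18.483)) = 58.279043
iter 1: u=0.983544  f(a)=+9.149e-01  f'(a)=-6.978e-01  a ← 58.279043 − (+9.149e-01/-6.978e-01) = 59.590079
iter 2: u=0.961905  f(a)=+3.178e-02  f'(a)=-6.501e-01  a ← 59.590079 − (+3.178e-02/-6.501e-01) = 59.638967
iter 3: u=0.961117  f(a)=+4.141e-05  f'(a)=-6.484e-01  a ← 59.638967 − (+4.141e-05/-6.484e-01) = 59.639031
iter 4: u=0.961116  f(a)=+7.051e-11  f'(a)=-6.484e-01  a ← 59.639031 − (+7.051e-11/-6.484e-01) = 59.639031
iter 5: u=0.961116  f(a)=+0.000e+00  f'(a)=-6.484e-01  a ← 59.639031 − (+0.000e+00/-6.484e-01) = 59.639031
converged: |Δa| < 1e-12 after 5 iterations
sag = a·(cosh(S/(2a)) − 1) = 59.639031·(cosh(0.961116) − 1) = 29.732370
T_max/T_min = cosh(S/(2a)) = 1.498539

a=59.639 sag=29.732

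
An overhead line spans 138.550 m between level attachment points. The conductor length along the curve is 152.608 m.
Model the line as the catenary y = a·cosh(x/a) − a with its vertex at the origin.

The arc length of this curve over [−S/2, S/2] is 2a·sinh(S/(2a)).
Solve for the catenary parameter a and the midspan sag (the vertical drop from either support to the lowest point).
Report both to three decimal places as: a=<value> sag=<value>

seed: a₀ = √(S³/(24(L−S))) = √(138.550³/(24·14.058)) = 88.785574
iter 1: u=0.780251  f(a)=+4.342e-01  f'(a)=-3.364e-01  a ← 88.785574 − (+4.342e-01/-3.364e-01) = 90.076317
iter 2: u=0.769070  f(a)=+9.649e-03  f'(a)=-3.216e-01  a ← 90.076317 − (+9.649e-03/-3.216e-01) = 90.106323
iter 3: u=0.768814  f(a)=+5.006e-06  f'(a)=-3.212e-01  a ← 90.106323 − (+5.006e-06/-3.212e-01) = 90.106339
iter 4: u=0.768814  f(a)=+1.364e-12  f'(a)=-3.212e-01  a ← 90.106339 − (+1.364e-12/-3.212e-01) = 90.106339
converged: |Δa| < 1e-12 after 4 iterations
sag = a·(cosh(S/(2a)) − 1) = 90.106339·(cosh(0.768814) − 1) = 27.967590
T_max/T_min = cosh(S/(2a)) = 1.310384

a=90.106 sag=27.968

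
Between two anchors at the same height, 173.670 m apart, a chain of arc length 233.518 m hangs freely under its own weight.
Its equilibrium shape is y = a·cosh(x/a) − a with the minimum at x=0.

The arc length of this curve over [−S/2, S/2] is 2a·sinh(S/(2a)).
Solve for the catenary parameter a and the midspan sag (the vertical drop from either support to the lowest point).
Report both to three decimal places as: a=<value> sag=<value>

seed: a₀ = √(S³/(24(L−S))) = √(173.670³/(24·59.848)) = 60.388851
iter 1: u=1.437931  f(a)=+6.501e+00  f'(a)=-2.423e+00  a ← 60.388851 − (+6.501e+00/-2.423e+00) = 63.071375
iter 2: u=1.376774  f(a)=+4.582e-01  f'(a)=-2.093e+00  a ← 63.071375 − (+4.582e-01/-2.093e+00) = 63.290351
iter 3: u=1.372010  f(a)=+2.659e-03  f'(a)=-2.068e+00  a ← 63.290351 − (+2.659e-03/-2.068e+00) = 63.291636
iter 4: u=1.371982  f(a)=+9.066e-08  f'(a)=-2.068e+00  a ← 63.291636 − (+9.066e-08/-2.068e+00) = 63.291636
iter 5: u=1.371982  f(a)=+0.000e+00  f'(a)=-2.068e+00  a ← 63.291636 − (+0.000e+00/-2.068e+00) = 63.291636
converged: |Δa| < 1e-12 after 5 iterations
sag = a·(cosh(S/(2a)) − 1) = 63.291636·(cosh(1.371982) − 1) = 69.518361
T_max/T_min = cosh(S/(2a)) = 2.098381

a=63.292 sag=69.518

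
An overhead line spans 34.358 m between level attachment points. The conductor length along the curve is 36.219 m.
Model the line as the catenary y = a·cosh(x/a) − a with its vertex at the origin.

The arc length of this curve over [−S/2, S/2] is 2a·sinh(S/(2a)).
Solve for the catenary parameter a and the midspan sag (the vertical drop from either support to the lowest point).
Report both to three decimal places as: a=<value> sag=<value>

seed: a₀ = √(S³/(24(L−S))) = √(34.358³/(24·1.861)) = 30.134432
iter 1: u=0.570079  f(a)=+3.048e-02  f'(a)=-1.276e-01  a ← 30.134432 − (+3.048e-02/-1.276e-01) = 30.373315
iter 2: u=0.565595  f(a)=+3.662e-04  f'(a)=-1.245e-01  a ← 30.373315 − (+3.662e-04/-1.245e-01) = 30.376256
iter 3: u=0.565540  f(a)=+5.430e-08  f'(a)=-1.245e-01  a ← 30.376256 − (+5.430e-08/-1.245e-01) = 30.376256
iter 4: u=0.565540  f(a)=+7.105e-15  f'(a)=-1.245e-01  a ← 30.376256 − (+7.105e-15/-1.245e-01) = 30.376256
converged: |Δa| < 1e-12 after 4 iterations
sag = a·(cosh(S/(2a)) − 1) = 30.376256·(cosh(0.565540) − 1) = 4.988570
T_max/T_min = cosh(S/(2a)) = 1.164226

a=30.376 sag=4.989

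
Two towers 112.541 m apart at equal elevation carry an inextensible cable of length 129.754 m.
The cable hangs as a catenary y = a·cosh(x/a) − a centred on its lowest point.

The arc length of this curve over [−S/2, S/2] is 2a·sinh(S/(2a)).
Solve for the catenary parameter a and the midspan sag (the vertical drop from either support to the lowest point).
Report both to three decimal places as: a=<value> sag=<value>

a=60.042 sag=28.355

seed: a₀ = √(S³/(24(L−S))) = √(112.541³/(24·17.213)) = 58.739771
iter 1: u=0.957963  f(a)=+8.073e-01  f'(a)=-6.417e-01  a ← 58.739771 − (+8.073e-01/-6.417e-01) = 59.997913
iter 2: u=0.937874  f(a)=+2.667e-02  f'(a)=-5.999e-01  a ← 59.997913 − (+2.667e-02/-5.999e-01) = 60.042364
iter 3: u=0.937180  f(a)=+3.130e-05  f'(a)=-5.985e-01  a ← 60.042364 − (+3.130e-05/-5.985e-01) = 60.042416
iter 4: u=0.937179  f(a)=+4.326e-11  f'(a)=-5.985e-01  a ← 60.042416 − (+4.326e-11/-5.985e-01) = 60.042416
iter 5: u=0.937179  f(a)=+0.000e+00  f'(a)=-5.985e-01  a ← 60.042416 − (+0.000e+00/-5.985e-01) = 60.042416
converged: |Δa| < 1e-12 after 5 iterations
sag = a·(cosh(S/(2a)) − 1) = 60.042416·(cosh(0.937179) − 1) = 28.355077
T_max/T_min = cosh(S/(2a)) = 1.472251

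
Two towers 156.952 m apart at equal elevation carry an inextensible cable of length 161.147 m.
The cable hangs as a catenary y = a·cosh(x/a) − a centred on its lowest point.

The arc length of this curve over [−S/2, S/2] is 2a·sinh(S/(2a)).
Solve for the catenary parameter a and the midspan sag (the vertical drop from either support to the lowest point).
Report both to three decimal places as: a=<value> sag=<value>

a=196.746 sag=15.859

seed: a₀ = √(S³/(24(L−S))) = √(156.952³/(24·4.195)) = 195.965075
iter 1: u=0.400459  f(a)=+3.377e-02  f'(a)=-4.350e-02  a ← 195.965075 − (+3.377e-02/-4.350e-02) = 196.741224
iter 2: u=0.398879  f(a)=+2.017e-04  f'(a)=-4.299e-02  a ← 196.741224 − (+2.017e-04/-4.299e-02) = 196.745915
iter 3: u=0.398870  f(a)=+7.289e-09  f'(a)=-4.298e-02  a ← 196.745915 − (+7.289e-09/-4.298e-02) = 196.745915
iter 4: u=0.398870  f(a)=+0.000e+00  f'(a)=-4.298e-02  a ← 196.745915 − (+0.000e+00/-4.298e-02) = 196.745915
converged: |Δa| < 1e-12 after 4 iterations
sag = a·(cosh(S/(2a)) − 1) = 196.745915·(cosh(0.398870) − 1) = 15.859456
T_max/T_min = cosh(S/(2a)) = 1.080609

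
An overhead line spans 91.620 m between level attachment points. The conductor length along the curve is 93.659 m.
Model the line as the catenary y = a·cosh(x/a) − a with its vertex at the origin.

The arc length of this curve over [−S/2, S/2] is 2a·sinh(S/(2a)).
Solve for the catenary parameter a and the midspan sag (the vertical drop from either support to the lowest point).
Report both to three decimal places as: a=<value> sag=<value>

a=125.780 sag=8.435

seed: a₀ = √(S³/(24(L−S))) = √(91.620³/(24·2.039)) = 125.363526
iter 1: u=0.365417  f(a)=+1.366e-02  f'(a)=-3.297e-02  a ← 125.363526 − (+1.366e-02/-3.297e-02) = 125.777795
iter 2: u=0.364214  f(a)=+6.799e-05  f'(a)=-3.264e-02  a ← 125.777795 − (+6.799e-05/-3.264e-02) = 125.779878
iter 3: u=0.364208  f(a)=+1.704e-09  f'(a)=-3.264e-02  a ← 125.779878 − (+1.704e-09/-3.264e-02) = 125.779878
iter 4: u=0.364208  f(a)=+0.000e+00  f'(a)=-3.264e-02  a ← 125.779878 − (+0.000e+00/-3.264e-02) = 125.779878
converged: |Δa| < 1e-12 after 4 iterations
sag = a·(cosh(S/(2a)) − 1) = 125.779878·(cosh(0.364208) − 1) = 8.434800
T_max/T_min = cosh(S/(2a)) = 1.067060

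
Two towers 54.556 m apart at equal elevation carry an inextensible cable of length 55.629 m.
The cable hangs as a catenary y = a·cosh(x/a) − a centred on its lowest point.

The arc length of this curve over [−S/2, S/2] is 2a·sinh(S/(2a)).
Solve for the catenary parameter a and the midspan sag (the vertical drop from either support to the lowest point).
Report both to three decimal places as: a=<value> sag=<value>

seed: a₀ = √(S³/(24(L−S))) = √(54.556³/(24·1.073)) = 79.406911
iter 1: u=0.343522  f(a)=+6.349e-03  f'(a)=-2.735e-02  a ← 79.406911 − (+6.349e-03/-2.735e-02) = 79.639083
iter 2: u=0.342520  f(a)=+2.795e-05  f'(a)=-2.711e-02  a ← 79.639083 − (+2.795e-05/-2.711e-02) = 79.640114
iter 3: u=0.342516  f(a)=+5.472e-10  f'(a)=-2.710e-02  a ← 79.640114 − (+5.472e-10/-2.710e-02) = 79.640114
iter 4: u=0.342516  f(a)=+1.421e-14  f'(a)=-2.710e-02  a ← 79.640114 − (+1.421e-14/-2.710e-02) = 79.640114
converged: |Δa| < 1e-12 after 4 iterations
sag = a·(cosh(S/(2a)) − 1) = 79.640114·(cosh(0.342516) − 1) = 4.717424
T_max/T_min = cosh(S/(2a)) = 1.059234

a=79.640 sag=4.717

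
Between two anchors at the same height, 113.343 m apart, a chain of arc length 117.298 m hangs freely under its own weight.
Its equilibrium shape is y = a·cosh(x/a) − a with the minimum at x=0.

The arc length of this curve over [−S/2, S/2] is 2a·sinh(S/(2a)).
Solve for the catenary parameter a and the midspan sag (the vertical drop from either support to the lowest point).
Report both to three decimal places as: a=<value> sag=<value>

a=124.498 sag=13.123

seed: a₀ = √(S³/(24(L−S))) = √(113.343³/(24·3.955)) = 123.854899
iter 1: u=0.457564  f(a)=+4.161e-02  f'(a)=-6.521e-02  a ← 123.854899 − (+4.161e-02/-6.521e-02) = 124.492952
iter 2: u=0.455219  f(a)=+3.237e-04  f'(a)=-6.420e-02  a ← 124.492952 − (+3.237e-04/-6.420e-02) = 124.497994
iter 3: u=0.455200  f(a)=+1.994e-08  f'(a)=-6.419e-02  a ← 124.497994 − (+1.994e-08/-6.419e-02) = 124.497995
iter 4: u=0.455200  f(a)=-2.842e-14  f'(a)=-6.419e-02  a ← 124.497995 − (-2.842e-14/-6.419e-02) = 124.497995
converged: |Δa| < 1e-12 after 4 iterations
sag = a·(cosh(S/(2a)) − 1) = 124.497995·(cosh(0.455200) − 1) = 13.122701
T_max/T_min = cosh(S/(2a)) = 1.105405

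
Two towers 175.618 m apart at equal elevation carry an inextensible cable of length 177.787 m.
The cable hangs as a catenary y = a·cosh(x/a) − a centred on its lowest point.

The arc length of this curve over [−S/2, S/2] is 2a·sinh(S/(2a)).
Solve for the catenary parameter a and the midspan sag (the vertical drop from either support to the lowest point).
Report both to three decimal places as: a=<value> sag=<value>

a=323.162 sag=12.003

seed: a₀ = √(S³/(24(L−S))) = √(175.618³/(24·2.169)) = 322.565669
iter 1: u=0.272221  f(a)=+8.051e-03  f'(a)=-1.355e-02  a ← 322.565669 − (+8.051e-03/-1.355e-02) = 323.159895
iter 2: u=0.271720  f(a)=+2.230e-05  f'(a)=-1.347e-02  a ← 323.159895 − (+2.230e-05/-1.347e-02) = 323.161550
iter 3: u=0.271719  f(a)=+1.722e-10  f'(a)=-1.347e-02  a ← 323.161550 − (+1.722e-10/-1.347e-02) = 323.161550
iter 4: u=0.271719  f(a)=+0.000e+00  f'(a)=-1.347e-02  a ← 323.161550 − (+0.000e+00/-1.347e-02) = 323.161550
converged: |Δa| < 1e-12 after 4 iterations
sag = a·(cosh(S/(2a)) − 1) = 323.161550·(cosh(0.271719) − 1) = 12.003248
T_max/T_min = cosh(S/(2a)) = 1.037143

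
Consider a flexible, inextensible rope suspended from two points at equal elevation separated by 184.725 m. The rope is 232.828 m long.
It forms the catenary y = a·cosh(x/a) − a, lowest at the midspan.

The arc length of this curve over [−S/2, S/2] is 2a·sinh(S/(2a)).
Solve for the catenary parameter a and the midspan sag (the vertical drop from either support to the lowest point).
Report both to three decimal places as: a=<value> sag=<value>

seed: a₀ = √(S³/(24(L−S))) = √(184.725³/(24·48.103)) = 73.891896
iter 1: u=1.249968  f(a)=+3.901e+00  f'(a)=-1.517e+00  a ← 73.891896 − (+3.901e+00/-1.517e+00) = 76.463080
iter 2: u=1.207936  f(a)=+2.128e-01  f'(a)=-1.356e+00  a ← 76.463080 − (+2.128e-01/-1.356e+00) = 76.620089
iter 3: u=1.205461  f(a)=+7.147e-04  f'(a)=-1.347e+00  a ← 76.620089 − (+7.147e-04/-1.347e+00) = 76.620620
iter 4: u=1.205452  f(a)=+8.117e-09  f'(a)=-1.347e+00  a ← 76.620620 − (+8.117e-09/-1.347e+00) = 76.620620
iter 5: u=1.205452  f(a)=-8.527e-14  f'(a)=-1.347e+00  a ← 76.620620 − (-8.527e-14/-1.347e+00) = 76.620620
converged: |Δa| < 1e-12 after 5 iterations
sag = a·(cosh(S/(2a)) − 1) = 76.620620·(cosh(1.205452) − 1) = 62.745584
T_max/T_min = cosh(S/(2a)) = 1.818913

a=76.621 sag=62.746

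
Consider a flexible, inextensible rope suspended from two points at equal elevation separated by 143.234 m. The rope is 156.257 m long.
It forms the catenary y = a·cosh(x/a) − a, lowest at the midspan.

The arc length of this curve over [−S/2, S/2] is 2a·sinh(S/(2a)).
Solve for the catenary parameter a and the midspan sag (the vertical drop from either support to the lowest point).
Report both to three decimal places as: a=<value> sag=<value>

seed: a₀ = √(S³/(24(L−S))) = √(143.234³/(24·13.023)) = 96.963446
iter 1: u=0.738598  f(a)=+3.599e-01  f'(a)=-2.836e-01  a ← 96.963446 − (+3.599e-01/-2.836e-01) = 98.232561
iter 2: u=0.729056  f(a)=+7.187e-03  f'(a)=-2.723e-01  a ← 98.232561 − (+7.187e-03/-2.723e-01) = 98.258952
iter 3: u=0.728860  f(a)=+2.996e-06  f'(a)=-2.721e-01  a ← 98.258952 − (+2.996e-06/-2.721e-01) = 98.258963
iter 4: u=0.728860  f(a)=+5.400e-13  f'(a)=-2.721e-01  a ← 98.258963 − (+5.400e-13/-2.721e-01) = 98.258963
converged: |Δa| < 1e-12 after 4 iterations
sag = a·(cosh(S/(2a)) − 1) = 98.258963·(cosh(0.728860) − 1) = 27.275440
T_max/T_min = cosh(S/(2a)) = 1.277587

a=98.259 sag=27.275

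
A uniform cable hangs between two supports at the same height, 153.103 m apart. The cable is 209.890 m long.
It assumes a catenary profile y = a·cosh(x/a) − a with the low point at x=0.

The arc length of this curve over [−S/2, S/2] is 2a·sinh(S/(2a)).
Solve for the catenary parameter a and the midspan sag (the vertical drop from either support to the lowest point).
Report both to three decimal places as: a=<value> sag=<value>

a=53.957 sag=64.047

seed: a₀ = √(S³/(24(L−S))) = √(153.103³/(24·56.787)) = 51.315134
iter 1: u=1.491792  f(a)=+6.664e+00  f'(a)=-2.747e+00  a ← 51.315134 − (+6.664e+00/-2.747e+00) = 53.741459
iter 2: u=1.424440  f(a)=+5.018e-01  f'(a)=-2.347e+00  a ← 53.741459 − (+5.018e-01/-2.347e+00) = 53.955248
iter 3: u=1.418796  f(a)=+3.357e-03  f'(a)=-2.316e+00  a ← 53.955248 − (+3.357e-03/-2.316e+00) = 53.956698
iter 4: u=1.418758  f(a)=+1.525e-07  f'(a)=-2.316e+00  a ← 53.956698 − (+1.525e-07/-2.316e+00) = 53.956698
iter 5: u=1.418758  f(a)=-2.842e-14  f'(a)=-2.316e+00  a ← 53.956698 − (-2.842e-14/-2.316e+00) = 53.956698
converged: |Δa| < 1e-12 after 5 iterations
sag = a·(cosh(S/(2a)) − 1) = 53.956698·(cosh(1.418758) − 1) = 64.046600
T_max/T_min = cosh(S/(2a)) = 2.187000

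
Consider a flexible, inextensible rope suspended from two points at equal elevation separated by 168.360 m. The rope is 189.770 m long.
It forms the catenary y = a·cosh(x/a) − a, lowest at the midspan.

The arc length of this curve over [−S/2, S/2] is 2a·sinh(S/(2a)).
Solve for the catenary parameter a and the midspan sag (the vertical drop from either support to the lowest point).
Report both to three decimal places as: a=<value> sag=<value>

a=98.157 sag=38.364

seed: a₀ = √(S³/(24(L−S))) = √(168.360³/(24·21.410)) = 96.370569
iter 1: u=0.873503  f(a)=+8.318e-01  f'(a)=-4.792e-01  a ← 96.370569 − (+8.318e-01/-4.792e-01) = 98.106495
iter 2: u=0.858047  f(a)=+2.301e-02  f'(a)=-4.530e-01  a ← 98.106495 − (+2.301e-02/-4.530e-01) = 98.157284
iter 3: u=0.857603  f(a)=+1.871e-05  f'(a)=-4.523e-01  a ← 98.157284 − (+1.871e-05/-4.523e-01) = 98.157326
iter 4: u=0.857603  f(a)=+1.242e-11  f'(a)=-4.523e-01  a ← 98.157326 − (+1.242e-11/-4.523e-01) = 98.157326
converged: |Δa| < 1e-12 after 4 iterations
sag = a·(cosh(S/(2a)) − 1) = 98.157326·(cosh(0.857603) − 1) = 38.363822
T_max/T_min = cosh(S/(2a)) = 1.390840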